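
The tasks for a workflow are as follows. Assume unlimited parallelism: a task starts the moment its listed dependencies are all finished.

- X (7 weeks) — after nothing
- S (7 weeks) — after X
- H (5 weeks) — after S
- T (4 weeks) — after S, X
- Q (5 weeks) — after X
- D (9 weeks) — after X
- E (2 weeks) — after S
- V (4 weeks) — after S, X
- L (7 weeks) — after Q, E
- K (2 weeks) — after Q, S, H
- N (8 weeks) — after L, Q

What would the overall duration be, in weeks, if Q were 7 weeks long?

31

Critical path before the change: X→S→E→L→N = 7+7+2+7+8 = 31 giving 31 weeks.
Q is off the critical path — its longest chain is 27 weeks, giving 4 of slack.
The critical path is still X→S→E→L→N; finish is now 31 weeks.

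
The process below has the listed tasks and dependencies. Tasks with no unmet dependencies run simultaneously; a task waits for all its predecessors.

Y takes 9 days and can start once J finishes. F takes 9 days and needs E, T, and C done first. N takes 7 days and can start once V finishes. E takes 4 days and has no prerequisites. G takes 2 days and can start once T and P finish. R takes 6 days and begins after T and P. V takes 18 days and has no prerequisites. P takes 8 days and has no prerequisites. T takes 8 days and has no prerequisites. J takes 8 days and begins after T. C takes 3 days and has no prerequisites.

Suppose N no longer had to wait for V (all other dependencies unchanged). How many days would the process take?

25

Original critical path: T→J→Y = 8+8+9 = 25 ⇒ 25 days.
Without V→N, N's earliest start moves from 18 to 0.
The longest chain is now T→J→Y = 8+8+9 = 25, so the process takes 25 days.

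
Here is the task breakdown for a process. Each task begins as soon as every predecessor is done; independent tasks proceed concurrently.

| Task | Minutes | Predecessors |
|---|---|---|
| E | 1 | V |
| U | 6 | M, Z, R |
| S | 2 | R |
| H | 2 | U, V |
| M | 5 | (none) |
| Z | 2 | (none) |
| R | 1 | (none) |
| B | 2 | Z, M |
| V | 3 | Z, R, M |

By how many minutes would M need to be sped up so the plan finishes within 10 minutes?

Current finish: 13 minutes; target: 10.
M is on every critical path, so each minute cut from M cuts the finish by one (this holds down to a finish of 10).
Need 13 − 10 = 3 minutes off M → M becomes 2 minutes, finish becomes 10.

3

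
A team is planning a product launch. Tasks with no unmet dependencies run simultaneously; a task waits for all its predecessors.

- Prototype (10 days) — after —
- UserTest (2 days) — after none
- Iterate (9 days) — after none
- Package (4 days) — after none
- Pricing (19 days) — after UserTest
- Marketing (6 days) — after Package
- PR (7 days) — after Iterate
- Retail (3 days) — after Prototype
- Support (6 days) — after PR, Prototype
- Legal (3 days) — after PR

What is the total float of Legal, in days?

3

Iterate→PR→Support = 9+7+6 = 22 sets the makespan at 22 days.
Longest path through Legal: 19 days (earliest finish 19, latest finish 22).
So Legal can slip 22 − 19 = 3 days.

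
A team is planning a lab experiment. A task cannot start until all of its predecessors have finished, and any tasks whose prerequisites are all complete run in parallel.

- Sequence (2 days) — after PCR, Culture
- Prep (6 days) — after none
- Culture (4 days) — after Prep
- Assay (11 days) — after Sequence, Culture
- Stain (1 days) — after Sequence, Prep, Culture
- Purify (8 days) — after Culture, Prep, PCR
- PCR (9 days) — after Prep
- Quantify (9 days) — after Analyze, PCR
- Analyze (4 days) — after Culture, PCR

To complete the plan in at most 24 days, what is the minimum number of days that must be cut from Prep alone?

Current finish: 28 days; target: 24.
Prep is on every critical path, so each day cut from Prep cuts the finish by one (this holds down to a finish of 23).
Need 28 − 24 = 4 days off Prep → Prep becomes 2 days, finish becomes 24.

4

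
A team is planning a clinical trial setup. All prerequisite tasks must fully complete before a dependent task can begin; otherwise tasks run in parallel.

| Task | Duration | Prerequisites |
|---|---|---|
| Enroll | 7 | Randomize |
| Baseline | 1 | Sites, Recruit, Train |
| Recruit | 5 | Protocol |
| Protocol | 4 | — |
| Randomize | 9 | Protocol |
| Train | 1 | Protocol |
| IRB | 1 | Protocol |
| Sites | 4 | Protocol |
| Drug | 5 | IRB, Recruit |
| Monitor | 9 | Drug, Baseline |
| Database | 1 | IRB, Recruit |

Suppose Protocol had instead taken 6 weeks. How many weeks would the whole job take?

25

The binding path is Protocol→Recruit→Drug→Monitor = 4+5+5+9 = 23; finish at 23 weeks.
Protocol is on the critical path; changing it to 6 makes that path 25 weeks.
That remains the longest chain; total 25 weeks.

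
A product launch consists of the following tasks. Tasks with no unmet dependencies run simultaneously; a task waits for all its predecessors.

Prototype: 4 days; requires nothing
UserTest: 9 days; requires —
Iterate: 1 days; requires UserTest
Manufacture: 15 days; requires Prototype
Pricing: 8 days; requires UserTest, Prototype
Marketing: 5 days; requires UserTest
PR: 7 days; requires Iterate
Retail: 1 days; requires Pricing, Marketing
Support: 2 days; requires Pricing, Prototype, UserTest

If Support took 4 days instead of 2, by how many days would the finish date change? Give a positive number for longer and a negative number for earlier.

2

Baseline: UserTest→Pricing→Support = 9+8+2 = 19 → 19 days.
Support is on the critical path; changing it to 4 makes that path 21 days.
That remains the longest chain; total 21 days.
Change in finish: 21 − 19 = +2 days.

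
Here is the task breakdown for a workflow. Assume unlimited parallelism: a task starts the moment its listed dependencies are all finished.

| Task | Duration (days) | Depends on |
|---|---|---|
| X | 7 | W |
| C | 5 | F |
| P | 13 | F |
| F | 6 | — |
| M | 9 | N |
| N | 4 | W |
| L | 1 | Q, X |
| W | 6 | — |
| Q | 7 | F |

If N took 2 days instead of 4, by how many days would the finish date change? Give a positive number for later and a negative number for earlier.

Baseline: W→N→M = 6+4+9 = 19 → 19 days.
Since N is critical, the -2 change carries straight to that chain (now 17 days).
The binding chain switches to F→P = 6+13 = 19; finish 19 days.
Change in finish: 19 − 19 = +0 days.

0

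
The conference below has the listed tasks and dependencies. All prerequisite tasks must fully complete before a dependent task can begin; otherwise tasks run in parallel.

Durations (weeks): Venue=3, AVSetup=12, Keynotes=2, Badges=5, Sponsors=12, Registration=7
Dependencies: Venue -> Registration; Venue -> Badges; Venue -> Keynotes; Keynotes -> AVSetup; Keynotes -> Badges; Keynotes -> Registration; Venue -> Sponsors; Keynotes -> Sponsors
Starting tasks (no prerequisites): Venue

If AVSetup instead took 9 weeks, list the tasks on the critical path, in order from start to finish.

As given, the longest chain is Venue→Keynotes→AVSetup = 3+2+12 = 17, so the finish is 17 weeks.
Since AVSetup is critical, the -3 change carries straight to that chain (now 14 weeks).
The binding chain switches to Venue→Keynotes→Sponsors = 3+2+12 = 17; finish 17 weeks.

Venue, Keynotes, Sponsors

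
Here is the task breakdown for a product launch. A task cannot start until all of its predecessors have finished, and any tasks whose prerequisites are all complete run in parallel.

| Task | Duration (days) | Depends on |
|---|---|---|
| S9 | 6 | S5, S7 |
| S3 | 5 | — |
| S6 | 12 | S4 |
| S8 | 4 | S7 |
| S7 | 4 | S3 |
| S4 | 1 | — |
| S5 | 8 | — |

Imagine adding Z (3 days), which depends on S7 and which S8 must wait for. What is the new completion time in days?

Originally the product launch takes 15 days.
With Z inserted, S8 now waits for max(S7, Z).
New critical path: S3→S7→Z→S8 = 5+4+3+4 = 16 ⇒ 16 days.

16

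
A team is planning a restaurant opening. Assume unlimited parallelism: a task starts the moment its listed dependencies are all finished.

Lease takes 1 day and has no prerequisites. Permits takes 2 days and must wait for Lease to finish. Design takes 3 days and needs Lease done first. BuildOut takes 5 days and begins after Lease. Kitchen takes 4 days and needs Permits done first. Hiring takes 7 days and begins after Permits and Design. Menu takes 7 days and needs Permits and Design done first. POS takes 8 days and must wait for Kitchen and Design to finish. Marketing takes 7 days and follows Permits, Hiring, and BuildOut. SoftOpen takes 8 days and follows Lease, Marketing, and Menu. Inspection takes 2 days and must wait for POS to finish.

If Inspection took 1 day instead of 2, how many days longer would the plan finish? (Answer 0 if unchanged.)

As given, the longest chain is Lease→Design→Hiring→Marketing→SoftOpen = 1+3+7+7+8 = 26, so the finish is 26 days.
The longest path through Inspection is only 17 days, so Inspection has float 9.
The critical path is still Lease→Design→Hiring→Marketing→SoftOpen; finish is now 26 days.
Change in finish: 26 − 26 = +0 days.

0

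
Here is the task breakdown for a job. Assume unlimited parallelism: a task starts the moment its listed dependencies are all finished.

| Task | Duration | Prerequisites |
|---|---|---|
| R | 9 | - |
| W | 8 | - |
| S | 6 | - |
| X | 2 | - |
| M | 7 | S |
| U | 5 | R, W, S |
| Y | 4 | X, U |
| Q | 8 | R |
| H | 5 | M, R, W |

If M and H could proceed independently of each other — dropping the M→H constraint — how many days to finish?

18

Before: longest chain R→U→Y = 9+5+4 = 18, finish 18.
Without M→H, H's earliest start moves from 13 to 9.
After: R→U→Y = 9+5+4 = 18 → 18 days.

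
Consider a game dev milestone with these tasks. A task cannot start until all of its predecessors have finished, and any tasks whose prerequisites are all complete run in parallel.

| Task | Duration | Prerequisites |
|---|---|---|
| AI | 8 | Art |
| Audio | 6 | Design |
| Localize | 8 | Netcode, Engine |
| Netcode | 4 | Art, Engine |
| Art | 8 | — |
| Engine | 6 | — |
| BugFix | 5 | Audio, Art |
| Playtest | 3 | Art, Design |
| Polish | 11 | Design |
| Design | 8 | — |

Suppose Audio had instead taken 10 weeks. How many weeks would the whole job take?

23

The binding path is Art→Netcode→Localize = 8+4+8 = 20; finish at 20 weeks.
Audio has 1 week of float (longest path through it is 19).
The binding chain switches to Design→Audio→BugFix = 8+10+5 = 23; finish 23 weeks.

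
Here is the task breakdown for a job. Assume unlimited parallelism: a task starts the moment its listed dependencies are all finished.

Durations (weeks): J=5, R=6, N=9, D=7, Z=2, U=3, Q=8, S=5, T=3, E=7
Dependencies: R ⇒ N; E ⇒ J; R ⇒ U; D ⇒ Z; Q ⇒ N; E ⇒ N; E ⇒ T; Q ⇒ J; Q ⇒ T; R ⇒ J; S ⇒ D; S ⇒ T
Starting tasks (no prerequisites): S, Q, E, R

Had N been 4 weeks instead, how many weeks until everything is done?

The binding path is Q→N = 8+9 = 17; finish at 17 weeks.
N is on the critical path; changing it to 4 makes that path 12 weeks.
Now S→D→Z = 5+7+2 = 14 is longest, so the finish becomes 14 weeks.

14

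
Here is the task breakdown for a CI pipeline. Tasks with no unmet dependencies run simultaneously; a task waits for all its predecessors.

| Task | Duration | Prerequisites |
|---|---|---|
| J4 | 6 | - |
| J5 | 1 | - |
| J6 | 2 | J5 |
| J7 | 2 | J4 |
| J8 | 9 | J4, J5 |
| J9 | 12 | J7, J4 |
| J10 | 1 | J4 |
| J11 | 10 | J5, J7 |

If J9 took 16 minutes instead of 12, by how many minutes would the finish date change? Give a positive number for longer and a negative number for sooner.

4

The binding path is J4→J7→J9 = 6+2+12 = 20; finish at 20 minutes.
Since J9 is critical, the +4 change carries straight to that chain (now 24 minutes).
No other chain overtakes it, so the finish is 24 minutes.
Change in finish: 24 − 20 = +4 minutes.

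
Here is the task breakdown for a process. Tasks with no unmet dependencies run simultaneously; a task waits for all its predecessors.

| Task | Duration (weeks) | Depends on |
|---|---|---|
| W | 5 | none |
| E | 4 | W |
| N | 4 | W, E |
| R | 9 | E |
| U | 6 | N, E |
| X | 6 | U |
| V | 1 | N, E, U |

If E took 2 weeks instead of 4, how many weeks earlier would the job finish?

Actual critical path: W→E→N→U→X = 5+4+4+6+6 = 25 ⇒ 25 weeks.
E lies on that path, so at 2 weeks the path becomes 23 weeks.
No other chain overtakes it, so the finish is 23 weeks.
Change in finish: 23 − 25 = -2 weeks.

2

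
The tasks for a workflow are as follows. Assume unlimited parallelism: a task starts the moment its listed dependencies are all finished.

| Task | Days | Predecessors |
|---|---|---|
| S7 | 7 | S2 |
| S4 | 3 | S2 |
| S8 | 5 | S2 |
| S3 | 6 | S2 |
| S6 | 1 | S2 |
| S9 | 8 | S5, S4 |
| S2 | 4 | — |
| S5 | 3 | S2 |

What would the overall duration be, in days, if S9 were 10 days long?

17

The binding path is S2→S4→S9 = 4+3+8 = 15; finish at 15 days.
S9 lies on that path, so at 10 days the path becomes 17 days.
The critical path is still S2→S4→S9; finish is now 17 days.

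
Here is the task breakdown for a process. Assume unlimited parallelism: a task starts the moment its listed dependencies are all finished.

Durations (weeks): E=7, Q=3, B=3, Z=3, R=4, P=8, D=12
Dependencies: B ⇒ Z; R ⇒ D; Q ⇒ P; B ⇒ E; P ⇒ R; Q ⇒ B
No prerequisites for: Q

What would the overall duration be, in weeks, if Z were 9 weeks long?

The binding path is Q→P→R→D = 3+8+4+12 = 27; finish at 27 weeks.
Z is off the critical path — its longest chain is 9 weeks, giving 18 of slack.
The critical path is still Q→P→R→D; finish is now 27 weeks.

27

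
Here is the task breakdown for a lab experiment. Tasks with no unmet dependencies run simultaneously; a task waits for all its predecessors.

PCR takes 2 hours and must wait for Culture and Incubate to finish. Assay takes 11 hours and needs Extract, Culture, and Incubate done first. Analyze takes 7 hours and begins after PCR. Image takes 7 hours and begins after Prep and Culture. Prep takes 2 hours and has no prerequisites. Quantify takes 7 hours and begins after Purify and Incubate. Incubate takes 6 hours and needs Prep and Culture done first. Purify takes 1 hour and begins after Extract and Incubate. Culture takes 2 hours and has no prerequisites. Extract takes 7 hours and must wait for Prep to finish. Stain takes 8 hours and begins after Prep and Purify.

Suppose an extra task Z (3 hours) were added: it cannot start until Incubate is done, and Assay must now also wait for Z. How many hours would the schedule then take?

Originally the schedule takes 20 hours.
With Z inserted, Assay now waits for max(Extract, Culture, Incubate, Z).
New critical path: Prep→Incubate→Z→Assay = 2+6+3+11 = 22 ⇒ 22 hours.

22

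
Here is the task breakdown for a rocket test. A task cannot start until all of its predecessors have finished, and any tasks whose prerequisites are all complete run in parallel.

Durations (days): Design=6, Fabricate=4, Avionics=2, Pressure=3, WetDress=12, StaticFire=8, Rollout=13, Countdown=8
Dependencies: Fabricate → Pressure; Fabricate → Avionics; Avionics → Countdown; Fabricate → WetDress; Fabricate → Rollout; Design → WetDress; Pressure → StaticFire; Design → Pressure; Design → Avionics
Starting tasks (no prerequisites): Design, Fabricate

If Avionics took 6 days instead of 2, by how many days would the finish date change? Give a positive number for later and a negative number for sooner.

The binding path is Design→WetDress = 6+12 = 18; finish at 18 days.
Avionics is off the critical path — its longest chain is 16 days, giving 2 of slack.
The binding chain switches to Design→Avionics→Countdown = 6+6+8 = 20; finish 20 days.
Change in finish: 20 − 18 = +2 days.

2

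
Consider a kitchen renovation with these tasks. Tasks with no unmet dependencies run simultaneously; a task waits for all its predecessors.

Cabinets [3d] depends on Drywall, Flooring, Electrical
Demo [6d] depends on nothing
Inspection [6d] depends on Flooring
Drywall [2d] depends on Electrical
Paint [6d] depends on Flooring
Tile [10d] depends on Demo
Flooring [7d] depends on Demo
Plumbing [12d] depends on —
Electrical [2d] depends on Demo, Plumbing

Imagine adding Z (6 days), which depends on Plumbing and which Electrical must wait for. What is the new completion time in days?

25

Originally the job takes 19 days.
With Z inserted, Electrical now waits for max(Demo, Plumbing, Z).
New critical path: Plumbing→Z→Electrical→Drywall→Cabinets = 12+6+2+2+3 = 25 ⇒ 25 days.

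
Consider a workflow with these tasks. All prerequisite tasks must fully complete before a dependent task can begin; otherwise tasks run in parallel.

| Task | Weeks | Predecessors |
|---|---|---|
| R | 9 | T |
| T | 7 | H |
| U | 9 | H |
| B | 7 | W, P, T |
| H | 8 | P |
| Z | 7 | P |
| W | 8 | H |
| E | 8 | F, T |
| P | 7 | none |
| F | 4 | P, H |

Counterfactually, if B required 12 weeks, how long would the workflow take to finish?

35

Baseline: P→H→T→R = 7+8+7+9 = 31 → 31 weeks.
B is off the critical path — its longest chain is 30 weeks, giving 1 of slack.
New critical path: P→H→W→B = 7+8+8+12 = 35 ⇒ 35 weeks.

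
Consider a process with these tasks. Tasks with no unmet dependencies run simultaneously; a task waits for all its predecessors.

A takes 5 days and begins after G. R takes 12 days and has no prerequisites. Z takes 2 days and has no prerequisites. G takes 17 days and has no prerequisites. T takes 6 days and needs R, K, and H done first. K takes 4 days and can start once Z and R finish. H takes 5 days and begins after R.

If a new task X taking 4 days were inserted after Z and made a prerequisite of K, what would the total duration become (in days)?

Originally the process takes 23 days.
With X inserted, K now waits for max(Z, R, X).
New critical path: R→H→T = 12+5+6 = 23 ⇒ 23 days.

23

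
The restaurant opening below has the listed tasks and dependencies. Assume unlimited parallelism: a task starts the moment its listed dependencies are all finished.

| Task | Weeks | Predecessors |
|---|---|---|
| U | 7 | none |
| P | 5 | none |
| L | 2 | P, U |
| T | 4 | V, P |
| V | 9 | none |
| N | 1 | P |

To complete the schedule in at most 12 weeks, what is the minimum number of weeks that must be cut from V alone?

Current finish: 13 weeks; target: 12.
V is on every critical path, so each week cut from V cuts the finish by one (this holds down to a finish of 9).
Need 13 − 12 = 1 week off V → V becomes 8 weeks, finish becomes 12.

1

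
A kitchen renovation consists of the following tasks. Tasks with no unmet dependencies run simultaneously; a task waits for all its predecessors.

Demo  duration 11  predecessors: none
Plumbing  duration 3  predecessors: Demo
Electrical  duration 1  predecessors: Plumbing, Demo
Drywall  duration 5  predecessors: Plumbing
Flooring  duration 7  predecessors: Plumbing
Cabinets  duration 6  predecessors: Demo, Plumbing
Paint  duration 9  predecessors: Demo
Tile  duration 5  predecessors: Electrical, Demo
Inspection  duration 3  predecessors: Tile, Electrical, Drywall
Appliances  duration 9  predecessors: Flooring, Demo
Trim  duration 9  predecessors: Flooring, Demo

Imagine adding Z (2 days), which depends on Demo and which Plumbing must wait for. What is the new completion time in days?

Originally the plan takes 30 days.
With Z inserted, Plumbing now waits for max(Demo, Z).
New critical path: Demo→Z→Plumbing→Flooring→Appliances = 11+2+3+7+9 = 32 ⇒ 32 days.

32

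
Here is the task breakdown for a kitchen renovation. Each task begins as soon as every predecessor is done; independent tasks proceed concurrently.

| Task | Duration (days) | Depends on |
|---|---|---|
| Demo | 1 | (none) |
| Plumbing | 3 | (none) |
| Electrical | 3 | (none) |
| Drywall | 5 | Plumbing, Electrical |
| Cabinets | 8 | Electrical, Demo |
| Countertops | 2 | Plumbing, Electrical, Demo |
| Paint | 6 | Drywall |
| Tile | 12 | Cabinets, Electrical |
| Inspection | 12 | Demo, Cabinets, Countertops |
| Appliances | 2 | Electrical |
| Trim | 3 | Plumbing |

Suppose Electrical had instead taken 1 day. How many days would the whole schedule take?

The binding path is Electrical→Cabinets→Tile = 3+8+12 = 23; finish at 23 days.
Electrical lies on that path, so at 1 day the path becomes 21 days.
Now Demo→Cabinets→Tile = 1+8+12 = 21 is longest, so the finish becomes 21 days.

21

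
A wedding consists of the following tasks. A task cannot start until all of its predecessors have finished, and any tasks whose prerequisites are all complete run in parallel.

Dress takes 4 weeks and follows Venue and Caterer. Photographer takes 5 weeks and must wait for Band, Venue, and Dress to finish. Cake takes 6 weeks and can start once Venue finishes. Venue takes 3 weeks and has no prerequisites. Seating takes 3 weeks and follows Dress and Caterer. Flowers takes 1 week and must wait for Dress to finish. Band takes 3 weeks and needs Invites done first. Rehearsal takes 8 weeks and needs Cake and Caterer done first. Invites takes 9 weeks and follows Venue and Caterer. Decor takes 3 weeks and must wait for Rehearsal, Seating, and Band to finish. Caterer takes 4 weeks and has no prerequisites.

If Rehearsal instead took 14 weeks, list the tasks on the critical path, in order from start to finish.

Venue, Cake, Rehearsal, Decor

The binding path is Caterer→Invites→Band→Photographer = 4+9+3+5 = 21; finish at 21 weeks.
The longest path through Rehearsal is only 20 weeks, so Rehearsal has float 1.
New critical path: Venue→Cake→Rehearsal→Decor = 3+6+14+3 = 26 ⇒ 26 weeks.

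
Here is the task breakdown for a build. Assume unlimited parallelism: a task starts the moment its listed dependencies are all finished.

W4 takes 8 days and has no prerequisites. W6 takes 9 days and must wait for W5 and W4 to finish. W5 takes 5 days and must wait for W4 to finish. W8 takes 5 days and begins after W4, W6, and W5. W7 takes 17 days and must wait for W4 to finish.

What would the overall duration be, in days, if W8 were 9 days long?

31

Actual critical path: W4→W5→W6→W8 = 8+5+9+5 = 27 ⇒ 27 days.
W8 is on the critical path; changing it to 9 makes that path 31 days.
No other chain overtakes it, so the finish is 31 days.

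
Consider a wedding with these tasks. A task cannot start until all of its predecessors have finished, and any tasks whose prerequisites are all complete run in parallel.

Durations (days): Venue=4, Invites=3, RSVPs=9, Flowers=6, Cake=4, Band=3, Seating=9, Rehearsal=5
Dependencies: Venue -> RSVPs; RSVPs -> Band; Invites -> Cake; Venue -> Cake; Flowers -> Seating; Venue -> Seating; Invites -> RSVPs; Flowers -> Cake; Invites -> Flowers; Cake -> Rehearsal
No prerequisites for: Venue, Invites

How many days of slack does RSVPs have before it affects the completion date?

The longest chain is Invites→Flowers→Cake→Rehearsal = 3+6+4+5 = 18; overall finish 18 days.
Longest path through RSVPs: 16 days (earliest finish 13, latest finish 15).
So RSVPs can slip 15 − 13 = 2 days.

2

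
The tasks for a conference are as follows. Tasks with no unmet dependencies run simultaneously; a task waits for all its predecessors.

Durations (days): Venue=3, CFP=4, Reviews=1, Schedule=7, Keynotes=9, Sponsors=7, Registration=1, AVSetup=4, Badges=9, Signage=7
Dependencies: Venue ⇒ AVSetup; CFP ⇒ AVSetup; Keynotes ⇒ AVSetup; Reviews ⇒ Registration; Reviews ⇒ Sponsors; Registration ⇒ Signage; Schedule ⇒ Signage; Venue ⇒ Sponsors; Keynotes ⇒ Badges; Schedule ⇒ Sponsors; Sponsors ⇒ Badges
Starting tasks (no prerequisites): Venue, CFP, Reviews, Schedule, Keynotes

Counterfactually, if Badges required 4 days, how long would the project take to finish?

Baseline: Schedule→Sponsors→Badges = 7+7+9 = 23 → 23 days.
Badges lies on that path, so at 4 days the path becomes 18 days.
No other chain overtakes it, so the finish is 18 days.

18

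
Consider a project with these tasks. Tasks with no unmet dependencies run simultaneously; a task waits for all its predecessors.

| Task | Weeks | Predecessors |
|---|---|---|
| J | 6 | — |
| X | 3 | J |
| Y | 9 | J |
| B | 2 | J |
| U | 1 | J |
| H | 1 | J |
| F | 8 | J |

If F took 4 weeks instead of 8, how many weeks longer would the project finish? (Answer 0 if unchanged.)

0

The binding path is J→Y = 6+9 = 15; finish at 15 weeks.
F has 1 week of float (longest path through it is 14).
The critical path is still J→Y; finish is now 15 weeks.
Change in finish: 15 − 15 = +0 weeks.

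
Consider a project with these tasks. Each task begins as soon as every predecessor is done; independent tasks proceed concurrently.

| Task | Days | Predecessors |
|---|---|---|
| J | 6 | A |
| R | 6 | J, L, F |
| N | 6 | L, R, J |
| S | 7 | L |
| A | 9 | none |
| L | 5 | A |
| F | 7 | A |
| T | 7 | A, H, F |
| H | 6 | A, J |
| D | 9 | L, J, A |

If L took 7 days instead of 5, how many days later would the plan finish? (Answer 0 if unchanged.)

Baseline: A→J→H→T = 9+6+6+7 = 28 → 28 days.
L has 2 days of float (longest path through it is 26).
Now A→L→R→N = 9+7+6+6 = 28 is longest, so the finish becomes 28 days.
Change in finish: 28 − 28 = +0 days.

0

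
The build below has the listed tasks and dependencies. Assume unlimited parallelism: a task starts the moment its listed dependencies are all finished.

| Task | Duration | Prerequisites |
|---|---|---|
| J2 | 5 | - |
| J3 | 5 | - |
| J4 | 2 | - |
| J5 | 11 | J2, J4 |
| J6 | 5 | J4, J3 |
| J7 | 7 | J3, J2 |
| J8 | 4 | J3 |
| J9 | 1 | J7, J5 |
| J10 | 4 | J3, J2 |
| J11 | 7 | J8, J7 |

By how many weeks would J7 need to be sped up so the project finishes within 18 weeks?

Current finish: 19 weeks; target: 18.
J7 is on every critical path, so each week cut from J7 cuts the finish by one (this holds down to a finish of 17).
Need 19 − 18 = 1 week off J7 → J7 becomes 6 weeks, finish becomes 18.

1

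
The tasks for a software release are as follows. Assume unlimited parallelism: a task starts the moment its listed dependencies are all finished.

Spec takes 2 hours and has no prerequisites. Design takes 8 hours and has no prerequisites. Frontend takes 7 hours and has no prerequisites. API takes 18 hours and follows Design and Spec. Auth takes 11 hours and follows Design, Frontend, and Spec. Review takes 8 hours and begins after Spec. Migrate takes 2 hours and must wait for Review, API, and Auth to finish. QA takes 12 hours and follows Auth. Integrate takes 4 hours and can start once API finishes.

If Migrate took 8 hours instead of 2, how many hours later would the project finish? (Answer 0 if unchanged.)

Actual critical path: Design→Auth→QA = 8+11+12 = 31 ⇒ 31 hours.
The longest path through Migrate is only 28 hours, so Migrate has float 3.
The binding chain switches to Design→API→Migrate = 8+18+8 = 34; finish 34 hours.
Change in finish: 34 − 31 = +3 hours.

3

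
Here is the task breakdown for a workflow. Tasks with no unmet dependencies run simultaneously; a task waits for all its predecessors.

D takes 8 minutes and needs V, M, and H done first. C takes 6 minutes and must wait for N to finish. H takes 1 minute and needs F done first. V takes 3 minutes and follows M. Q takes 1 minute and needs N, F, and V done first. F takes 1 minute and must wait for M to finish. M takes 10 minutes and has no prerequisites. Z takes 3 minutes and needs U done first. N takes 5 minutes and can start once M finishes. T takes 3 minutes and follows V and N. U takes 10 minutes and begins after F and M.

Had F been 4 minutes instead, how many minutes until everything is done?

Actual critical path: M→F→U→Z = 10+1+10+3 = 24 ⇒ 24 minutes.
F lies on that path, so at 4 minutes the path becomes 27 minutes.
That remains the longest chain; total 27 minutes.

27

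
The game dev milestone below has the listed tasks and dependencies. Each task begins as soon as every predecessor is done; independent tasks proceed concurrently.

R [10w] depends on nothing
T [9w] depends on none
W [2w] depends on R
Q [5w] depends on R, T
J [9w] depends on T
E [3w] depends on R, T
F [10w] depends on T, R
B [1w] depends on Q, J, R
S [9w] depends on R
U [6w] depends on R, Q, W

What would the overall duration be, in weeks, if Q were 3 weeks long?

20

Critical path before the change: R→Q→U = 10+5+6 = 21 giving 21 weeks.
Q is on the critical path; changing it to 3 makes that path 19 weeks.
Now R→F = 10+10 = 20 is longest, so the finish becomes 20 weeks.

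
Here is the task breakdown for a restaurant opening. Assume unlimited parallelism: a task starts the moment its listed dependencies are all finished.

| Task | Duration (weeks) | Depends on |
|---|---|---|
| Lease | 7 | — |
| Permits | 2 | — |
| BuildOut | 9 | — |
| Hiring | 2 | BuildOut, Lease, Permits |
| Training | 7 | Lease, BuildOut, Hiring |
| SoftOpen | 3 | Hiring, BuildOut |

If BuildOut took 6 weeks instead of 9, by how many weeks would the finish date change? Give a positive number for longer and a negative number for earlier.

-2

The binding path is BuildOut→Hiring→Training = 9+2+7 = 18; finish at 18 weeks.
BuildOut lies on that path, so at 6 weeks the path becomes 15 weeks.
New critical path: Lease→Hiring→Training = 7+2+7 = 16 ⇒ 16 weeks.
Change in finish: 16 − 18 = -2 weeks.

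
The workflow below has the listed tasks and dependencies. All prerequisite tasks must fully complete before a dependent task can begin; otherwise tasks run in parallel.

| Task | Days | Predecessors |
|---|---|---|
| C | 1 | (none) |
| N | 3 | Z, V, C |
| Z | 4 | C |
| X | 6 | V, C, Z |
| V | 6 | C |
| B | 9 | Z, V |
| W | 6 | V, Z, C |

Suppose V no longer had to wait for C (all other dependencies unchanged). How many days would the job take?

With the dependency in place, C→V→B = 1+6+9 = 16 sets the finish at 16 days.
Without C→V, V's earliest start moves from 1 to 0.
New critical path: V→B = 6+9 = 15 ⇒ 15 days.

15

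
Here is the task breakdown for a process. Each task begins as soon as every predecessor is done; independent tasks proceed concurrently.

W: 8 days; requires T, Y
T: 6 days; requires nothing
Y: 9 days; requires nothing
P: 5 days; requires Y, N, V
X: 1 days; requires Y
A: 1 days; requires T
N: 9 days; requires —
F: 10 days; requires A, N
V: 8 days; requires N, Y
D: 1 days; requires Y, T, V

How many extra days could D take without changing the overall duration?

4

The longest chain is Y→V→P = 9+8+5 = 22; overall finish 22 days.
The longest chain containing D totals 18 days.
Slack of D = 21 − 17 = 4 days.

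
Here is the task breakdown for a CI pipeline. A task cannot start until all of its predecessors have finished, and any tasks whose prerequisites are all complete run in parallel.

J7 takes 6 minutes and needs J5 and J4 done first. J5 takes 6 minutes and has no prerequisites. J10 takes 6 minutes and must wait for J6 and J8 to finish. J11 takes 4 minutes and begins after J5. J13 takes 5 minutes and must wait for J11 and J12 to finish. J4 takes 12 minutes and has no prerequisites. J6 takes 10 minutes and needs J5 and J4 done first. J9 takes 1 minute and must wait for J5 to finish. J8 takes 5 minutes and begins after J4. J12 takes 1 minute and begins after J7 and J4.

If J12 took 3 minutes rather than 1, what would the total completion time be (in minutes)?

28

Critical path before the change: J4→J6→J10 = 12+10+6 = 28 giving 28 minutes.
The longest path through J12 is only 24 minutes, so J12 has float 4.
The critical path is still J4→J6→J10; finish is now 28 minutes.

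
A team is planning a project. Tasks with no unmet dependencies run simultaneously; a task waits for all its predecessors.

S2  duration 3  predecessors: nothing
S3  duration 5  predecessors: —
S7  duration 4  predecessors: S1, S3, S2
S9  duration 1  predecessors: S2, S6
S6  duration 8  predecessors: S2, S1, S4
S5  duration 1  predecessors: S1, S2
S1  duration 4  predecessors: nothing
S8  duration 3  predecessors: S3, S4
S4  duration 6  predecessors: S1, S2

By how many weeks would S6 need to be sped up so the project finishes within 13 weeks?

Current finish: 19 weeks; target: 13.
S6 is on every critical path, so each week cut from S6 cuts the finish by one (this holds down to a finish of 13).
Need 19 − 13 = 6 weeks off S6 → S6 becomes 2 weeks, finish becomes 13.

6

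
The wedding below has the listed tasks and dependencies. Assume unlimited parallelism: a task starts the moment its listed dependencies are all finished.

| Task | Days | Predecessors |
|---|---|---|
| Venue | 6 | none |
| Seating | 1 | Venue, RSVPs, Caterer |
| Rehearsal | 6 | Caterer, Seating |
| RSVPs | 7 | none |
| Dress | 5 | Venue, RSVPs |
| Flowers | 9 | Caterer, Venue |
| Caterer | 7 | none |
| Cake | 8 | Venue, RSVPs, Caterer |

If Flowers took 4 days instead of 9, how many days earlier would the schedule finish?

1

Baseline: Caterer→Flowers = 7+9 = 16 → 16 days.
Since Flowers is critical, the -5 change carries straight to that chain (now 11 days).
Now Caterer→Cake = 7+8 = 15 is longest, so the finish becomes 15 days.
Change in finish: 15 − 16 = -1 days.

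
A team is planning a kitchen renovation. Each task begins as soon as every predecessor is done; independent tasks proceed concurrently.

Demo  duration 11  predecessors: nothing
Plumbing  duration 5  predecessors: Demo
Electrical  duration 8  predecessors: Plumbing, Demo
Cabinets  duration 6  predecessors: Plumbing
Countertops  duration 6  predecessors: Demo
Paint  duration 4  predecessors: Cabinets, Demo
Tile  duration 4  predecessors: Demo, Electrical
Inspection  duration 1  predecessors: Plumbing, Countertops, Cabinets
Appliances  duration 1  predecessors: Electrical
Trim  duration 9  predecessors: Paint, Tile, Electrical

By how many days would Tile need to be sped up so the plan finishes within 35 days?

2

Current finish: 37 days; target: 35.
Tile is on every critical path, so each day cut from Tile cuts the finish by one (this holds down to a finish of 35).
Need 37 − 35 = 2 days off Tile → Tile becomes 2 days, finish becomes 35.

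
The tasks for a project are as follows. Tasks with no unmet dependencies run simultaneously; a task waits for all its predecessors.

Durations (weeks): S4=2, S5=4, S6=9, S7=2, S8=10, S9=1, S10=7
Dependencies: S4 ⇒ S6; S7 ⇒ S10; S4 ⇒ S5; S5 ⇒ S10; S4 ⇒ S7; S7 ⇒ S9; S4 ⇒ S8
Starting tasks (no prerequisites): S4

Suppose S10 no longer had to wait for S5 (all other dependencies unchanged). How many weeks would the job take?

Before: longest chain S4→S5→S10 = 2+4+7 = 13, finish 13.
Without S5→S10, S10's earliest start moves from 6 to 4.
After: S4→S8 = 2+10 = 12 → 12 weeks.

12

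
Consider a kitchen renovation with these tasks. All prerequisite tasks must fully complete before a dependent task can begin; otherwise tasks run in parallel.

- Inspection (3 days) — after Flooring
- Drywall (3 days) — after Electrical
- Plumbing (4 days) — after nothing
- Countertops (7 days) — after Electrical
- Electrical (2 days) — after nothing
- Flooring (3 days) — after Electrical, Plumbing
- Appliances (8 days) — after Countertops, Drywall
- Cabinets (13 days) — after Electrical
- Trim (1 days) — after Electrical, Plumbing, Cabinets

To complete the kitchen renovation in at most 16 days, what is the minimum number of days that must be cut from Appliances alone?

Current finish: 17 days; target: 16.
Appliances is on every critical path, so each day cut from Appliances cuts the finish by one (this holds down to a finish of 16).
Need 17 − 16 = 1 day off Appliances → Appliances becomes 7 days, finish becomes 16.

1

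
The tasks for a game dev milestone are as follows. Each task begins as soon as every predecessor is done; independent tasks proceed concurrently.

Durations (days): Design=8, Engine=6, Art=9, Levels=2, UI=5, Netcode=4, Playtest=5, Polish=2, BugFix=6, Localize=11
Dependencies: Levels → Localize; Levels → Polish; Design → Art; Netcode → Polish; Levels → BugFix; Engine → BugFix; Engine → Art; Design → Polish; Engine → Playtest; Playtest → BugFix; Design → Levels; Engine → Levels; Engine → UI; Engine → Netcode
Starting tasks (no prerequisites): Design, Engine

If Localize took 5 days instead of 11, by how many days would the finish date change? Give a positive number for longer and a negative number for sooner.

The binding path is Design→Levels→Localize = 8+2+11 = 21; finish at 21 days.
Localize lies on that path, so at 5 days the path becomes 15 days.
Now Design→Art = 8+9 = 17 is longest, so the finish becomes 17 days.
Change in finish: 17 − 21 = -4 days.

-4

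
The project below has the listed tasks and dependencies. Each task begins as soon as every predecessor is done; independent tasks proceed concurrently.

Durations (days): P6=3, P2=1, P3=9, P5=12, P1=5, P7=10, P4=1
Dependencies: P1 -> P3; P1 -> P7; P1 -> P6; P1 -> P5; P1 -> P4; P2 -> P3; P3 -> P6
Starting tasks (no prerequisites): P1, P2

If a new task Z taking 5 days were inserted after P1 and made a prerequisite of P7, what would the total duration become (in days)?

Originally the project takes 17 days.
With Z inserted, P7 now waits for max(P1, Z).
New critical path: P1→Z→P7 = 5+5+10 = 20 ⇒ 20 days.

20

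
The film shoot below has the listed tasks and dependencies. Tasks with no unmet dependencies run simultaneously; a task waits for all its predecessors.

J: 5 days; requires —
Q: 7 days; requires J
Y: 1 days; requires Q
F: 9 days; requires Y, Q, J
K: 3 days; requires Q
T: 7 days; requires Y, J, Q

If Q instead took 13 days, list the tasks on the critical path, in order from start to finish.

J, Q, Y, F

The binding path is J→Q→Y→F = 5+7+1+9 = 22; finish at 22 days.
Since Q is critical, the +6 change carries straight to that chain (now 28 days).
That remains the longest chain; total 28 days.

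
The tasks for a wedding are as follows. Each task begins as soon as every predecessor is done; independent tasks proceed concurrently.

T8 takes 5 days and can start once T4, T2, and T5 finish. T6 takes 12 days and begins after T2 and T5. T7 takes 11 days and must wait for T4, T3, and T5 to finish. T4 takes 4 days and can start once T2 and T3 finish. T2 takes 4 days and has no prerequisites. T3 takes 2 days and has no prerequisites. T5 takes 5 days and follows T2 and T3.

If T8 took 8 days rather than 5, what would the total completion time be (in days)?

21

The binding path is T2→T5→T6 = 4+5+12 = 21; finish at 21 days.
The longest path through T8 is only 14 days, so T8 has float 7.
No other chain overtakes it, so the finish is 21 days.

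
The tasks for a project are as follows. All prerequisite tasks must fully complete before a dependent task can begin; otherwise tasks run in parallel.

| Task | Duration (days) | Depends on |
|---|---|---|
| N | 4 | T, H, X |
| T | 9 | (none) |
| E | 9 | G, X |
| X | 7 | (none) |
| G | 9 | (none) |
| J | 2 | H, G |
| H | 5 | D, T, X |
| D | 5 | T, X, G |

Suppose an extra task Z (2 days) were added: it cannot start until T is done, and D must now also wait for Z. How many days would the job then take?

Originally the job takes 23 days.
With Z inserted, D now waits for max(T, X, G, Z).
New critical path: T→Z→D→H→N = 9+2+5+5+4 = 25 ⇒ 25 days.

25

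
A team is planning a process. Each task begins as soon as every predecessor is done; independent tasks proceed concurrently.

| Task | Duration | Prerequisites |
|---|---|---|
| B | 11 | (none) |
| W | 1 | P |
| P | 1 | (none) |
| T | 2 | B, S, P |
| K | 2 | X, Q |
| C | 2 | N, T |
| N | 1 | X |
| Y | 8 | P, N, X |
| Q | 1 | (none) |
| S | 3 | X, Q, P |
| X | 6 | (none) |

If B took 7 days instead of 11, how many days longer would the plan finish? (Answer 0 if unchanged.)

Actual critical path: B→T→C = 11+2+2 = 15 ⇒ 15 days.
B is on the critical path; changing it to 7 makes that path 11 days.
New critical path: X→N→Y = 6+1+8 = 15 ⇒ 15 days.
Change in finish: 15 − 15 = +0 days.

0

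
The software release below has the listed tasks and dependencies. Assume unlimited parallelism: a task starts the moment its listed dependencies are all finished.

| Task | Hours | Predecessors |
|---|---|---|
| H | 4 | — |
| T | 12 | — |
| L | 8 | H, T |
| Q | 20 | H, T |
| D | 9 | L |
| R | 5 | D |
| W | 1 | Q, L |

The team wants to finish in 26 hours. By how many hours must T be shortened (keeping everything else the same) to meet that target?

Current finish: 34 hours; target: 26.
T is on every critical path, so each hour cut from T cuts the finish by one (this holds down to a finish of 26).
Need 34 − 26 = 8 hours off T → T becomes 4 hours, finish becomes 26.

8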